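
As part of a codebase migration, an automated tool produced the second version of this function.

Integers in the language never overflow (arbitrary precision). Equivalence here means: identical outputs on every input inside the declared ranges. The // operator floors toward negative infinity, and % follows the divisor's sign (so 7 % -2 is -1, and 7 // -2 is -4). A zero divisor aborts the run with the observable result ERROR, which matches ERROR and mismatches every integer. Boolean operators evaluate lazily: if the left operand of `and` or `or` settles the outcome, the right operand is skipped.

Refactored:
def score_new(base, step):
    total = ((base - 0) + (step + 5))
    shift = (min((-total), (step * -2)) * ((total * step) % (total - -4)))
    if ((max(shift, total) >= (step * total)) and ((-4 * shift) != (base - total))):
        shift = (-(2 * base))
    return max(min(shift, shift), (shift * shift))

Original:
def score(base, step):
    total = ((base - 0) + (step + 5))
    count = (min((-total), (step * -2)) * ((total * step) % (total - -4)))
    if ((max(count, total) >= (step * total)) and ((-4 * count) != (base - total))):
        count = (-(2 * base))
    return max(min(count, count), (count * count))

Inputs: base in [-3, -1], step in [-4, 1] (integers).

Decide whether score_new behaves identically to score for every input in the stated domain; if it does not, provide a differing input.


The two are interchangeable: local variable names differ, and every declared input agrees.
One worked example (base=-2, step=-2) — score: total := 1 | count := -3 | ((max(count, total) >= (step * total)) and ((-4 * count) != (base - total))): true | count := 4 | result 16; score_new: total := 1 | shift := -3 | ((max(shift, total) >= (step * total)) and ((-4 * shift) != (base - total))): true | shift := 4 | result 16; agreement on 16.
Across all 18 domain points the two functions coincide.
verdict: equivalent


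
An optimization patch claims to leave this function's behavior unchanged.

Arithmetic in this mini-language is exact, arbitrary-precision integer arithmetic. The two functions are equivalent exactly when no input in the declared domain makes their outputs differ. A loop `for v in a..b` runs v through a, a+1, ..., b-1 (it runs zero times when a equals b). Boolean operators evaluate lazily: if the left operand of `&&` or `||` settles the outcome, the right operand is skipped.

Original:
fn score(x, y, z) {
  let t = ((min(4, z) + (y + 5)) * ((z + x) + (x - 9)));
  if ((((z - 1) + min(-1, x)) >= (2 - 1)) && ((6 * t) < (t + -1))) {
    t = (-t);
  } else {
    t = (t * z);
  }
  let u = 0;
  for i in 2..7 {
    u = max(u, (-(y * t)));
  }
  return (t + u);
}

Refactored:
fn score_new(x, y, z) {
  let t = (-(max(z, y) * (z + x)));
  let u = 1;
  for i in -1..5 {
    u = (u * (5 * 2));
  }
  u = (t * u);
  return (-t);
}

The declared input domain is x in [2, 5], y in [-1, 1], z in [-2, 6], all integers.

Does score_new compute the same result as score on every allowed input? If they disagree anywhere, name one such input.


The rewrite breaks on x=2, y=-1, z=-2, where the results are 56 and 0.
score: t = -14; ((((z - 1) + min(-1, x)) >= (2 - 1)) && ((6 * t) < (t + -1))) -> false; t = 28; u = 0; [i=2]; u = 28; [i=3]; u = 28; [i=4]; u = 28; [i=5]; u = 28; [i=6]; u = 28; return 56
score_new: t = 0; u = 1; [i=-1]; u = 10; [i=0]; u = 100; [i=1]; u = 1000; [i=2]; u = 10000; [i=3]; u = 100000; [i=4]; u = 1000000; u = 0; return 0
verdict: not equivalent; witness: x=2, y=-1, z=-2


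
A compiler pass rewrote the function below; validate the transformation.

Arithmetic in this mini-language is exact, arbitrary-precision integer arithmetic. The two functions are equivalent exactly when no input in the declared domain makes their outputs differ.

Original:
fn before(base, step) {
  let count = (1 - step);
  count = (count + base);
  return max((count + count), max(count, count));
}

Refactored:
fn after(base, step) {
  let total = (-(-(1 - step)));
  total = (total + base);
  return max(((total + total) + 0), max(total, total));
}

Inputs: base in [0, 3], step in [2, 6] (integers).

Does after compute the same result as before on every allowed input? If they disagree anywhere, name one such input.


The two versions differ — the changes include constant usage differs, plus arithmetic usage differs, plus local variable names differ.
As a probe, take base=2, step=2: before runs count := -1 | count := 1 | result 2; after runs total := -1 | total := 1 | result 2; both end at 2.
An exhaustive pass over the 20 declared inputs shows identical outputs.
verdict: equivalent


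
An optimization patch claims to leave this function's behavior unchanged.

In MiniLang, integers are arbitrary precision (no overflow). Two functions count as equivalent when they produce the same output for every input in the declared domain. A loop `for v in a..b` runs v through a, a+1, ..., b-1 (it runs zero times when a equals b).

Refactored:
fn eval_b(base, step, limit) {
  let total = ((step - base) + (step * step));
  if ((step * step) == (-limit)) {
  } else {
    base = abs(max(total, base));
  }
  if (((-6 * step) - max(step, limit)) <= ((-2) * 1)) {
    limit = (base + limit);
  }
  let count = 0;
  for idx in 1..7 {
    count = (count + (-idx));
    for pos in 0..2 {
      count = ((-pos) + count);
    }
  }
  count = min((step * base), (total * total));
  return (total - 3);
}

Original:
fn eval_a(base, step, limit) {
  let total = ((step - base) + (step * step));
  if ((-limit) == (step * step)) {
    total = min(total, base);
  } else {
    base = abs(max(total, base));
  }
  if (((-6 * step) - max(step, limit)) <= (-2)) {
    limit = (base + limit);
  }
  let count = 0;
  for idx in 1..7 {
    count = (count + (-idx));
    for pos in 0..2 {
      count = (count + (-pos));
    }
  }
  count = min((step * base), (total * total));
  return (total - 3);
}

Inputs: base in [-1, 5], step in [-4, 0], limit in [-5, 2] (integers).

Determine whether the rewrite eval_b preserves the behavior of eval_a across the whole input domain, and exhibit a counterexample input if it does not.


On input base=-1, step=-2, limit=-4, eval_a returns -4 while eval_b returns 0.
verdict: not equivalent; witness: base=-1, step=-2, limit=-4


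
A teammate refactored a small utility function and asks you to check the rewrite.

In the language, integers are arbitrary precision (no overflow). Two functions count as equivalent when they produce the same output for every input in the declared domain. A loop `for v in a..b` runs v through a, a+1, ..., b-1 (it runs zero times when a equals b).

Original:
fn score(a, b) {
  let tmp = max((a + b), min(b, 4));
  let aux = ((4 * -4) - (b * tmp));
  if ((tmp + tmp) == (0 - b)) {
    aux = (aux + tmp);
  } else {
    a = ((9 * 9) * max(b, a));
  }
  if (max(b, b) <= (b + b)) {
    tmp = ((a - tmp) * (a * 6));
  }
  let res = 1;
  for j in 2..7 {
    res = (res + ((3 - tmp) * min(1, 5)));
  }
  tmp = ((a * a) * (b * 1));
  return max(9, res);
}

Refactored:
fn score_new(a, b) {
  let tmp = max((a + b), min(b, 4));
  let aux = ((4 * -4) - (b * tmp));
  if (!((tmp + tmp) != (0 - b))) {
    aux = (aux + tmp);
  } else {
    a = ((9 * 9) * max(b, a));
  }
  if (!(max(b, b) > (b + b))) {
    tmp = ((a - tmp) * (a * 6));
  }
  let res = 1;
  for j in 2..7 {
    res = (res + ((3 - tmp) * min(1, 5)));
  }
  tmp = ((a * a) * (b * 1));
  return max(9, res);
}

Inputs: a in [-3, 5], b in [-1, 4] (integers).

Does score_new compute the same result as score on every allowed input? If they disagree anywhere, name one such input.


This is a faithful refactor — comparison usage differs; and boolean connective usage differs, but the computed results match everywhere.
Tracing a=-1, b=-1: score: tmp becomes -1; next aux becomes -17; next ((tmp + tmp) == (0 - b)) evaluates to false; next a becomes -81; next (max(b, b) <= (b + b)) evaluates to false; next res becomes 1; next at j=2:; next res becomes 5; next at j=3:; next res becomes 9; next at j=4:; next res becomes 13; next at j=5:; next res becomes 17; next at j=6:; next res becomes 21; next tmp becomes -6561; next final value 21 | score_new: tmp becomes -1; next aux becomes -17; next (!((tmp + tmp) != (0 - b))) evaluates to false; next a becomes -81; next (!(max(b, b) > (b + b))) evaluates to false; next res becomes 1; next at j=2:; next res becomes 5; next at j=3:; next res becomes 9; next at j=4:; next res becomes 13; next at j=5:; next res becomes 17; next at j=6:; next res becomes 21; next tmp becomes -6561; next final value 21 — matching result 21.
Every one of the 54 inputs gives matching results.
verdict: equivalent


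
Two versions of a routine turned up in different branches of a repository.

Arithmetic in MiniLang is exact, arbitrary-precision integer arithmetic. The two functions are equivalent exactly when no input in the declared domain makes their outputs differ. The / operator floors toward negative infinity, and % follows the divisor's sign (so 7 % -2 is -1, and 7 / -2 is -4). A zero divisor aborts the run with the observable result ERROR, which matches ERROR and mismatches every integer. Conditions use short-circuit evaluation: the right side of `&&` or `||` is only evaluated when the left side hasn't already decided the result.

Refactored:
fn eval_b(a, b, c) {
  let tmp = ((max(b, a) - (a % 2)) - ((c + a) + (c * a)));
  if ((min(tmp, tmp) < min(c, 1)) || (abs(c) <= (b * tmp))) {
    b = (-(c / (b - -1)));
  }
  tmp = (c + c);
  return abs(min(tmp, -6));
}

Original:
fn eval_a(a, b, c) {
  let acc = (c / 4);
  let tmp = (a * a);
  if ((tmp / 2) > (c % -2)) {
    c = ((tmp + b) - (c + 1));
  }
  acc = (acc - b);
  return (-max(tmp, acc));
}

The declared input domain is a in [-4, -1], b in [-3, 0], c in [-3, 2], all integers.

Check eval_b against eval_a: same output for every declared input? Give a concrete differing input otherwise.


At a=-4, b=-3, c=-3: eval_a gives -16, eval_b gives 6.
verdict: not equivalent; witness: a=-4, b=-3, c=-3


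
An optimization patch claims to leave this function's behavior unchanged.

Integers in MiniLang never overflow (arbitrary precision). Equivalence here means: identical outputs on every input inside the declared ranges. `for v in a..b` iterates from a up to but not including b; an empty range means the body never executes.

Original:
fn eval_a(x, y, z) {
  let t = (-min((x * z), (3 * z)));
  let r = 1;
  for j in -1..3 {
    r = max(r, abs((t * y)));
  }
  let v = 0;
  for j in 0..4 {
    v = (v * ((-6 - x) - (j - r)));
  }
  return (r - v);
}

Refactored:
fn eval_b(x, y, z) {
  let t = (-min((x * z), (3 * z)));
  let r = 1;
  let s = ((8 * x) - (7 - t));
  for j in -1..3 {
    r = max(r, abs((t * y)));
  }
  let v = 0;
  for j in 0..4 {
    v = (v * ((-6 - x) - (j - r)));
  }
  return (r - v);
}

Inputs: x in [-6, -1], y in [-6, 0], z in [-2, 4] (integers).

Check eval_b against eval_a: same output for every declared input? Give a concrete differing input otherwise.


Comparing the listings, the differences include: statement counts differ, and local variable names differ, and arithmetic usage differs, and constant usage differs.
Tracing x=-6, y=0, z=-2: eval_a: t=6, then r=1, then (j=-1), then r=1, then (j=0), then r=1, then (j=1), then r=1, then (j=2), then r=1, then v=0, then (j=0), then v=0, then (j=1), then v=0, then (j=2), then v=0, then (j=3), then v=0, then returns 1 | eval_b: t=6, then r=1, then s=-49, then (j=-1), then r=1, then (j=0), then r=1, then (j=1), then r=1, then (j=2), then r=1, then v=0, then (j=0), then v=0, then (j=1), then v=0, then (j=2), then v=0, then (j=3), then v=0, then returns 1 — matching result 1.
Sweeping the whole domain (294 inputs) finds no disagreement.
verdict: equivalent


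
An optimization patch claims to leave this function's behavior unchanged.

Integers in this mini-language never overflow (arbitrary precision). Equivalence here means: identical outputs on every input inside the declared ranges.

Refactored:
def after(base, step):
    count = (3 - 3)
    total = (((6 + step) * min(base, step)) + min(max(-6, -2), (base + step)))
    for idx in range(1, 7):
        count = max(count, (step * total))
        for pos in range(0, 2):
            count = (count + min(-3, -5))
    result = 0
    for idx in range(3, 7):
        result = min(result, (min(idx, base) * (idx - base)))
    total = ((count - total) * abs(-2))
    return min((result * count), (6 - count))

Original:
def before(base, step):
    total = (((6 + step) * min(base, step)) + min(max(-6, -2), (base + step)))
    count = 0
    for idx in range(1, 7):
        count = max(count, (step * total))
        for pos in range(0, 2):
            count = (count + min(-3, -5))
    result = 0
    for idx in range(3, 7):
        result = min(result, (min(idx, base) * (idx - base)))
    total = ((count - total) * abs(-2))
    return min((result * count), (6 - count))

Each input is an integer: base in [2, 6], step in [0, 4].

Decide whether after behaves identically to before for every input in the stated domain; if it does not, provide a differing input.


This is a faithful refactor — arithmetic usage differs; and constant usage differs, but the computed results match everywhere.
One worked example (base=3, step=0) — before: total = -2; count = 0; [idx=1]; count = 0; [pos=0]; count = -5; [pos=1]; count = -10; [idx=2]; count = 0; [pos=0]; count = -5; [pos=1]; count = -10; [idx=3]; count = 0; [pos=0]; count = -5; [pos=1]; count = -10; [idx=4]; count = 0; [pos=0]; count = -5; [pos=1]; count = -10; [idx=5]; count = 0; [pos=0]; count = -5; [pos=1]; count = -10; [idx=6]; count = 0; [pos=0]; count = -5; [pos=1]; count = -10; result = 0; [idx=3]; result = 0; [idx=4]; result = 0; [idx=5]; result = 0; [idx=6]; result = 0; total = -16; return 0; after: count = 0; total = -2; [idx=1]; count = 0; [pos=0]; count = -5; [pos=1]; count = -10; [idx=2]; count = 0; [pos=0]; count = -5; [pos=1]; count = -10; [idx=3]; count = 0; [pos=0]; count = -5; [pos=1]; count = -10; [idx=4]; count = 0; [pos=0]; count = -5; [pos=1]; count = -10; [idx=5]; count = 0; [pos=0]; count = -5; [pos=1]; count = -10; [idx=6]; count = 0; [pos=0]; count = -5; [pos=1]; count = -10; result = 0; [idx=3]; result = 0; [idx=4]; result = 0; [idx=5]; result = 0; [idx=6]; result = 0; total = -16; return 0; agreement on 0.
Sweeping the whole domain (25 inputs) finds no disagreement.
verdict: equivalent


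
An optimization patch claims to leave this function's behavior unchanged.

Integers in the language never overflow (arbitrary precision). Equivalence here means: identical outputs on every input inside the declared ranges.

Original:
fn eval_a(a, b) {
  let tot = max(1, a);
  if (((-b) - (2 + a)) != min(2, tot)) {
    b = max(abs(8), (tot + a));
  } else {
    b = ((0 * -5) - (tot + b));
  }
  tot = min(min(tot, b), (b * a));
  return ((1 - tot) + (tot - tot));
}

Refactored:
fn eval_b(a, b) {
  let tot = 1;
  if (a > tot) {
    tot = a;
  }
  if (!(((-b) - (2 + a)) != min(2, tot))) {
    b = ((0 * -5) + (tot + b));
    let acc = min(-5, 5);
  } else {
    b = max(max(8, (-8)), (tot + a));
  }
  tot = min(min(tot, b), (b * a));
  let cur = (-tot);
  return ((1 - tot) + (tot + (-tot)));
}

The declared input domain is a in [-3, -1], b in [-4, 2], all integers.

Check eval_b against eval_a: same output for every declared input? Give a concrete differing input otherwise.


These are not equivalent — on a=-3, b=0 the outputs split (2 vs 4).
eval_a: tot := 1 | (((-b) - (2 + a)) != min(2, tot)): false | b := -1 | tot := -1 | result 2
eval_b: tot := 1 | (a > tot): false | (!(((-b) - (2 + a)) != min(2, tot))): true | b := 1 | acc := -5 | tot := -3 | cur := 3 | result 4
verdict: not equivalent; witness: a=-3, b=0


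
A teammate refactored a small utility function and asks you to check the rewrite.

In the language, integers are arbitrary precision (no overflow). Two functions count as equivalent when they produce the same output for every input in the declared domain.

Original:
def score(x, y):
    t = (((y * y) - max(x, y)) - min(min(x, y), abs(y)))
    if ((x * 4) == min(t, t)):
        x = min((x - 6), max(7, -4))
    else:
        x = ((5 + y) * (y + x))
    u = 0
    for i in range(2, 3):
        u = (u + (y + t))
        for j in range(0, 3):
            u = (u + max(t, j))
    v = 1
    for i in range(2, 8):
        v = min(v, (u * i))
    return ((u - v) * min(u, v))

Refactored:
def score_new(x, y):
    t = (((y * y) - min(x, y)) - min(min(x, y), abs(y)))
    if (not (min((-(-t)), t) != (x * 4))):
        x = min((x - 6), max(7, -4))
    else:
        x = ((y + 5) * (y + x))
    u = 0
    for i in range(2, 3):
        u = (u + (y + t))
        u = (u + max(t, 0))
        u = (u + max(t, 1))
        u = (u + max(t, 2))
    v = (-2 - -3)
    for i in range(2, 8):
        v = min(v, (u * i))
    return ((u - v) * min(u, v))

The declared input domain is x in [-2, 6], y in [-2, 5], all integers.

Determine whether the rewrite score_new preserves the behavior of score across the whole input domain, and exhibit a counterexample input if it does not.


x=-2, y=-1 yields 14 from score but 18 from score_new.
verdict: not equivalent; witness: x=-2, y=-1


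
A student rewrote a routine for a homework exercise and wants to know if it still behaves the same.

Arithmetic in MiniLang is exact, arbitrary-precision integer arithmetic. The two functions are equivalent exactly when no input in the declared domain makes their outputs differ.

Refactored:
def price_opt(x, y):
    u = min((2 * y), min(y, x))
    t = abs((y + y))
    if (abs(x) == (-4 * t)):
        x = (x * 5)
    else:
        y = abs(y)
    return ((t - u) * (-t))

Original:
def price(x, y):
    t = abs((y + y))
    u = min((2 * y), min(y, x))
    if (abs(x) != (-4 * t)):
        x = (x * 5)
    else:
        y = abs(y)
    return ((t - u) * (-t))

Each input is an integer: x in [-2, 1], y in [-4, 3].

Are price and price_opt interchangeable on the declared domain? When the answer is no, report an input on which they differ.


Equivalent. The edit looks behavioral (`(abs(x) != (-4 * t))` became `(abs(x) == (-4 * t))`), but over these ranges it never changes the outcome.
Across all 32 domain points the two functions coincide.
As a probe, take x=1, y=-2: price runs t := 4 | u := -4 | (abs(x) != (-4 * t)): true | x := 5 | result -32; price_opt runs u := -4 | t := 4 | (abs(x) == (-4 * t)): false | y := 2 | result -32; both end at -32.
verdict: equivalent


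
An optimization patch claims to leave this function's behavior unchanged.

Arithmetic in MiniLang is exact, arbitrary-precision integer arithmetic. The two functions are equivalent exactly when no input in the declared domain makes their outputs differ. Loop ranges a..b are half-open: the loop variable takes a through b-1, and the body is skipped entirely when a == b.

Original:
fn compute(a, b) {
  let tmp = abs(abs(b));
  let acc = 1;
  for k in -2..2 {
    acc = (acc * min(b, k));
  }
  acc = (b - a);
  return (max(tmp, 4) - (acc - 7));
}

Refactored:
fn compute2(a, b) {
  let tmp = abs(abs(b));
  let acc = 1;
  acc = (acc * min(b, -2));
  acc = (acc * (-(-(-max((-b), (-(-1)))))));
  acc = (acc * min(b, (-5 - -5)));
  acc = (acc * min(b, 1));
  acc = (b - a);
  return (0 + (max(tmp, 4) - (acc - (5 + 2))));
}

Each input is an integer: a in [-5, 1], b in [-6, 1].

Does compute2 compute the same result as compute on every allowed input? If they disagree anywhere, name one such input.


Comparing the listings, the differences include: loop structure differs, arithmetic usage differs, local variable names differ, constant usage differs, min/max/abs usage differs, statement counts differ.
Tracing a=0, b=-5: compute: tmp becomes 5; next acc becomes 1; next at k=-2:; next acc becomes -5; next at k=-1:; next acc becomes 25; next at k=0:; next acc becomes -125; next at k=1:; next acc becomes 625; next acc becomes -5; next final value 17 | compute2: tmp becomes 5; next acc becomes 1; next acc becomes -5; next acc becomes 25; next acc becomes -125; next acc becomes 625; next acc becomes -5; next final value 17 — matching result 17.
Every one of the 56 inputs gives matching results.
verdict: equivalent


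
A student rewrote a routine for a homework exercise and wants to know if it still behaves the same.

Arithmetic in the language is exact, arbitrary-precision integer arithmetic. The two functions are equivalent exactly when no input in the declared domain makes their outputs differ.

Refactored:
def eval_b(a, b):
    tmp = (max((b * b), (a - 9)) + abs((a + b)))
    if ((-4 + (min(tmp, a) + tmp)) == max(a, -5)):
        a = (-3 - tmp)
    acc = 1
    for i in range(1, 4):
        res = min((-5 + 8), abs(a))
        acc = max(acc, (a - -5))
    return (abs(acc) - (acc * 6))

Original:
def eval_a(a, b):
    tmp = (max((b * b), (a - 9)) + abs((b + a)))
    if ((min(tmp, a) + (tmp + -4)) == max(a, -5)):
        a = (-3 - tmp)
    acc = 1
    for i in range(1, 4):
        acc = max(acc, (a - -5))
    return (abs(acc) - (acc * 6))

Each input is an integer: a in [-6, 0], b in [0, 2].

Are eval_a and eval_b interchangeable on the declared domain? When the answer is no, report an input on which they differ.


Changes here: constant usage differs, and statement counts differ, and local variable names differ, and arithmetic usage differs, and min/max/abs usage differs; the full 21-point sweep finds no disagreement.
verdict: equivalent


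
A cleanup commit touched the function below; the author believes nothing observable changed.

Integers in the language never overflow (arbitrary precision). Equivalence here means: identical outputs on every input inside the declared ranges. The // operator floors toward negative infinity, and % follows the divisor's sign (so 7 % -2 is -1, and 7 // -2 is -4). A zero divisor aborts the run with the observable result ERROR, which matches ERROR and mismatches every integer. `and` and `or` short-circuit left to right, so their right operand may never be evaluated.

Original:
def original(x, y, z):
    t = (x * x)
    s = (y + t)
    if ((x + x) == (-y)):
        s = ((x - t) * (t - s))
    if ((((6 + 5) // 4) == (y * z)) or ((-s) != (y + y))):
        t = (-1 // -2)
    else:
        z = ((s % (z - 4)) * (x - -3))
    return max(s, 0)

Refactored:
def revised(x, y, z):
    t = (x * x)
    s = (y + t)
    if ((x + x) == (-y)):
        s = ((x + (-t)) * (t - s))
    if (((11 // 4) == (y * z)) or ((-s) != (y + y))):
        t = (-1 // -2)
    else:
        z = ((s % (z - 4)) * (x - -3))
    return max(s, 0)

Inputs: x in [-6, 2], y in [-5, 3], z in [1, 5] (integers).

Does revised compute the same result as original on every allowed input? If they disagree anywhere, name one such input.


Reading the diff, among the changes: arithmetic usage differs, plus constant usage differs.
Spot check at x=2, y=-2, z=2 — original: t becomes 4; next s becomes 2; next ((x + x) == (-y)) evaluates to false; next ((((6 + 5) // 4) == (y * z)) or ((-s) != (y + y))) evaluates to true; next t becomes 0; next final value 2. revised: t becomes 4; next s becomes 2; next ((x + x) == (-y)) evaluates to false; next (((11 // 4) == (y * z)) or ((-s) != (y + y))) evaluates to true; next t becomes 0; next final value 2. Both give 2.
Every one of the 405 inputs gives matching results.
verdict: equivalent


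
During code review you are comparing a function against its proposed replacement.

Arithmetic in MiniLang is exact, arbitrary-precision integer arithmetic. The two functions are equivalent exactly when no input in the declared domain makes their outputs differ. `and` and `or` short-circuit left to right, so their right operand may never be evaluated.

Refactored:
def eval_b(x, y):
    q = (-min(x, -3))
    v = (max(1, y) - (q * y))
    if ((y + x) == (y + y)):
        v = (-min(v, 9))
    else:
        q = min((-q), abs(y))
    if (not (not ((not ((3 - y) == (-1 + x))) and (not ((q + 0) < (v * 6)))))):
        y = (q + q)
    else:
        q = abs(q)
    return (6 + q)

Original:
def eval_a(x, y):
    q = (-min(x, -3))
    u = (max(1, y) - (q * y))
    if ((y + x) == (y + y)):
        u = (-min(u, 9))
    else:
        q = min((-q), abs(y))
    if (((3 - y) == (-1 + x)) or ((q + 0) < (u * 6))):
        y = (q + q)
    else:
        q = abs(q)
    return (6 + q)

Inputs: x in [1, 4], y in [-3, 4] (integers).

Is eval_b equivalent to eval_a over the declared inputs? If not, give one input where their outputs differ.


Consider the input x=1, y=-3.
eval_a: q := 3 | u := 10 | ((y + x) == (y + y)): false | q := -3 | (((3 - y) == (-1 + x)) or ((q + 0) < (u * 6))): true | y := -6 | result 3
eval_b: q := 3 | v := 10 | ((y + x) == (y + y)): false | q := -3 | (not (not ((not ((3 - y) == (-1 + x))) and (not ((q + 0) < (v * 6)))))): false | q := 3 | result 9
3 != 9, so the rewrite changes behavior.
verdict: not equivalent; witness: x=1, y=-3


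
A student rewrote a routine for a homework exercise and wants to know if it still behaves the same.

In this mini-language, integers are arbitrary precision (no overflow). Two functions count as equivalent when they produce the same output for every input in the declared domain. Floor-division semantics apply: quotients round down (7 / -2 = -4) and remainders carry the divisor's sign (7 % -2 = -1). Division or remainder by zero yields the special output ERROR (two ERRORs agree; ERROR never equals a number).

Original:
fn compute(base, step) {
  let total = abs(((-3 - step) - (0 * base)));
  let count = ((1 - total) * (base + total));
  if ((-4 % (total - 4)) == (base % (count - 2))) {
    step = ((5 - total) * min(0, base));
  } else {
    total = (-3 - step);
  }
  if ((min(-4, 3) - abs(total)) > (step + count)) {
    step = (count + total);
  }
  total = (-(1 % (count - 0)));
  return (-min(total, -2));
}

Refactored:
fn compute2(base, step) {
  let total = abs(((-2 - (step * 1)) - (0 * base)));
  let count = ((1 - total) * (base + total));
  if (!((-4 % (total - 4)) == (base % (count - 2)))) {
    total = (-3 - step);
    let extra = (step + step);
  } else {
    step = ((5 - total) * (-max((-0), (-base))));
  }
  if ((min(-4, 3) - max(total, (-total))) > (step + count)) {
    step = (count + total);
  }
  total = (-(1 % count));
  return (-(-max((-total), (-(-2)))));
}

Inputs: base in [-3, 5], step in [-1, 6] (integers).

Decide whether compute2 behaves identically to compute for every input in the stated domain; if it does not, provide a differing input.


There is a counterexample at base=-3, step=-1: 2 on one side, ERROR on the other.
compute: total becomes 2; next count becomes 1; next ((-4 % (total - 4)) == (base % (count - 2))) evaluates to true; next step becomes -9; next ((min(-4, 3) - abs(total)) > (step + count)) evaluates to true; next step becomes 3; next total becomes 0; next final value 2
compute2: total becomes 1; next count becomes 0; next (!((-4 % (total - 4)) == (base % (count - 2)))) evaluates to false; next step becomes -12; next ((min(-4, 3) - max(total, (-total))) > (step + count)) evaluates to true; next step becomes 1; next hits division by zero so the output is ERROR
verdict: not equivalent; witness: base=-3, step=-1


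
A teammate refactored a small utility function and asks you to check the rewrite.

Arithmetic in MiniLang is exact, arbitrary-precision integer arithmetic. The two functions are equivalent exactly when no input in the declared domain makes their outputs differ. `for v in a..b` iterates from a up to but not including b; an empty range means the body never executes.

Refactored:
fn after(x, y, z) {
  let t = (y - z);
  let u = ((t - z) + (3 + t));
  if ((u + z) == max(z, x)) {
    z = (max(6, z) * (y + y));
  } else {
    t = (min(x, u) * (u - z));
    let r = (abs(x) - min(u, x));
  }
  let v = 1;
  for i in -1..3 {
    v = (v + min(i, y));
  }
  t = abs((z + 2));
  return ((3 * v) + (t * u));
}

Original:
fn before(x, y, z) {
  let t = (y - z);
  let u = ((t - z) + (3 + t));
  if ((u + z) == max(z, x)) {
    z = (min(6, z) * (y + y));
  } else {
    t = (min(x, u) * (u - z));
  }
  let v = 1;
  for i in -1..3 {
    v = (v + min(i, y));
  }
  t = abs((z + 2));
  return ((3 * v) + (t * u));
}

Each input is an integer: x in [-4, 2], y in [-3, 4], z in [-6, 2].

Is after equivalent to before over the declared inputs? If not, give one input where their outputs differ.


Not equivalent: x=1, y=-3, z=-2 separates them (9 vs 69).
before: t = -1; u = 3; ((u + z) == max(z, x)) -> true; z = 12; v = 1; [i=-1]; v = -2; [i=0]; v = -5; [i=1]; v = -8; [i=2]; v = -11; t = 14; return 9
after: t = -1; u = 3; ((u + z) == max(z, x)) -> true; z = -36; v = 1; [i=-1]; v = -2; [i=0]; v = -5; [i=1]; v = -8; [i=2]; v = -11; t = 34; return 69
verdict: not equivalent; witness: x=1, y=-3, z=-2


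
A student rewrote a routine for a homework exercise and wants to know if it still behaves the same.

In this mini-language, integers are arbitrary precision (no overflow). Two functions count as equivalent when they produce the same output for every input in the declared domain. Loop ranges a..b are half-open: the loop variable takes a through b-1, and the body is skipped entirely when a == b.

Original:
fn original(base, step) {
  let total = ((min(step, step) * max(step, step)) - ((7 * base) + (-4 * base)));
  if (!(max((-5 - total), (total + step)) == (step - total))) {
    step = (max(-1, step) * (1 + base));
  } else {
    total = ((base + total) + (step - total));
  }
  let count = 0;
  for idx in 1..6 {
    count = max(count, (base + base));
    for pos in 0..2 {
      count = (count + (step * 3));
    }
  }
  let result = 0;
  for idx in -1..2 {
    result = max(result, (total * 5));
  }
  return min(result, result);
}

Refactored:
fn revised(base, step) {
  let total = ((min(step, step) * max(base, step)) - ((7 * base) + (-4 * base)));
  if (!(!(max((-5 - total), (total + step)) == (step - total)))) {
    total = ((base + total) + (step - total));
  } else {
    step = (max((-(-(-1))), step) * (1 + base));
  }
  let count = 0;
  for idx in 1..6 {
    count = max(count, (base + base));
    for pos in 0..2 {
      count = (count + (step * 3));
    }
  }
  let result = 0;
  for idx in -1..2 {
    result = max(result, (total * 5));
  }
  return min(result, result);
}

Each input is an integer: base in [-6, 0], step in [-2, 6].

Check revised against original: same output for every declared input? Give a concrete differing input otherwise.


Not equivalent: base=-1, step=-2 separates them (35 vs 25).
original: total=7, then (!(max((-5 - total), (total + step)) == (step - total))) is true, then step=0, then count=0, then (idx=1), then count=0, then (pos=0), then count=0, then (pos=1), then count=0, then (idx=2), then count=0, then (pos=0), then count=0, then (pos=1), then count=0, then (idx=3), then count=0, then (pos=0), then count=0, then (pos=1), then count=0, then (idx=4), then count=0, then (pos=0), then count=0, then (pos=1), then count=0, then (idx=5), then count=0, then (pos=0), then count=0, then (pos=1), then count=0, then result=0, then (idx=-1), then result=35, then (idx=0), then result=35, then (idx=1), then result=35, then returns 35
revised: total=5, then (!(!(max((-5 - total), (total + step)) == (step - total)))) is false, then step=0, then count=0, then (idx=1), then count=0, then (pos=0), then count=0, then (pos=1), then count=0, then (idx=2), then count=0, then (pos=0), then count=0, then (pos=1), then count=0, then (idx=3), then count=0, then (pos=0), then count=0, then (pos=1), then count=0, then (idx=4), then count=0, then (pos=0), then count=0, then (pos=1), then count=0, then (idx=5), then count=0, then (pos=0), then count=0, then (pos=1), then count=0, then result=0, then (idx=-1), then result=25, then (idx=0), then result=25, then (idx=1), then result=25, then returns 25
verdict: not equivalent; witness: base=-1, step=-2


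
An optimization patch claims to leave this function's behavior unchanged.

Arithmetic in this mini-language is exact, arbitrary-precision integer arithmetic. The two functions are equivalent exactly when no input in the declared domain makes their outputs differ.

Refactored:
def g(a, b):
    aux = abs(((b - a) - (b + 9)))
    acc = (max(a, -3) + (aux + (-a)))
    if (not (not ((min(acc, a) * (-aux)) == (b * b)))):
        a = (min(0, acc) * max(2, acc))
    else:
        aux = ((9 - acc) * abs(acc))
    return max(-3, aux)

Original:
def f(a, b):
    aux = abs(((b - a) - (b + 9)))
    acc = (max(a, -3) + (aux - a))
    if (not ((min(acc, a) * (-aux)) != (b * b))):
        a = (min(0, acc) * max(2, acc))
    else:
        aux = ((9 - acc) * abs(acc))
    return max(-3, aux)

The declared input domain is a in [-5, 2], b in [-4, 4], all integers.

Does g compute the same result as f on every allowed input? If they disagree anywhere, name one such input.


Reading the diff, among the changes: boolean connective usage differs, plus arithmetic usage differs, plus comparison usage differs.
One worked example (a=1, b=1) — f: aux=10, then acc=10, then (not ((min(acc, a) * (-aux)) != (b * b))) is false, then aux=-10, then returns -3; g: aux=10, then acc=10, then (not (not ((min(acc, a) * (-aux)) == (b * b)))) is false, then aux=-10, then returns -3; agreement on -3.
Across all 72 domain points the two functions coincide.
verdict: equivalent


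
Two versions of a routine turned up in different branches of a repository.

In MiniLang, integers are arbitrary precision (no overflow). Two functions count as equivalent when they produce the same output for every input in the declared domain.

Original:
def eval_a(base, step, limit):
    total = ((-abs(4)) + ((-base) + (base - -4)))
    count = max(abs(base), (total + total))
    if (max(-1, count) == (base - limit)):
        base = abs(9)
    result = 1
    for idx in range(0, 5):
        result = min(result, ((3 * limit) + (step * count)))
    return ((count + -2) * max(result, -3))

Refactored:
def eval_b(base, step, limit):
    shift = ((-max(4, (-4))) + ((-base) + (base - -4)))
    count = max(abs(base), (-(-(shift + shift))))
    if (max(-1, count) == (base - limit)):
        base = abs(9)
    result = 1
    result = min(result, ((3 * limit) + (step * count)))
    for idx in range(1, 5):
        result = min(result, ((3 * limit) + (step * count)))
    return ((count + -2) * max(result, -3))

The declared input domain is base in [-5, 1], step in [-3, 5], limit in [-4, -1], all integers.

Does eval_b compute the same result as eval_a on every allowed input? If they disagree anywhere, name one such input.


Equivalent — the differences include constant usage differs; also local variable names differ; also min/max/abs usage differs; also loop structure differs; also arithmetic usage differs; also statement counts differ, yet no declared input distinguishes the two.
One worked example (base=-4, step=-3, limit=-2) — eval_a: total = 0; count = 4; (max(-1, count) == (base - limit)) -> false; result = 1; [idx=0]; result = -18; [idx=1]; result = -18; [idx=2]; result = -18; [idx=3]; result = -18; [idx=4]; result = -18; return -6; eval_b: shift = 0; count = 4; (max(-1, count) == (base - limit)) -> false; result = 1; result = -18; [idx=1]; result = -18; [idx=2]; result = -18; [idx=3]; result = -18; [idx=4]; result = -18; return -6; agreement on -6.
An exhaustive pass over the 252 declared inputs shows identical outputs.
verdict: equivalent


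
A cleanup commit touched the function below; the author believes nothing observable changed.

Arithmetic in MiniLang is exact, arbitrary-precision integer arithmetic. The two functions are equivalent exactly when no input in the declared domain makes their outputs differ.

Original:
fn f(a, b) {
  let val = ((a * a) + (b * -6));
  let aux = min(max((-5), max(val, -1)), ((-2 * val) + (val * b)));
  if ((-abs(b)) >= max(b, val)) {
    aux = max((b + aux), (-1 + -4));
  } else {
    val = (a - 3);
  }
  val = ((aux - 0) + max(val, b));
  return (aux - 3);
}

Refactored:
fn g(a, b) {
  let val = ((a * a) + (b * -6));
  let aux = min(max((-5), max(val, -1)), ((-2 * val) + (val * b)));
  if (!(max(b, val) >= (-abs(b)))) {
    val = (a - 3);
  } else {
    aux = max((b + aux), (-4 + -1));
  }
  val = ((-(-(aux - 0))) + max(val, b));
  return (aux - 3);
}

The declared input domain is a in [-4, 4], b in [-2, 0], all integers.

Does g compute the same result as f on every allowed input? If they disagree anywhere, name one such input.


Take a=-4, b=-2.
f: val becomes 28; next aux becomes -112; next ((-abs(b)) >= max(b, val)) evaluates to false; next val becomes -7; next val becomes -114; next final value -115
g: val becomes 28; next aux becomes -112; next (!(max(b, val) >= (-abs(b)))) evaluates to false; next aux becomes -5; next val becomes 23; next final value -8
-115 vs -8 — the two versions disagree here.
verdict: not equivalent; witness: a=-4, b=-2


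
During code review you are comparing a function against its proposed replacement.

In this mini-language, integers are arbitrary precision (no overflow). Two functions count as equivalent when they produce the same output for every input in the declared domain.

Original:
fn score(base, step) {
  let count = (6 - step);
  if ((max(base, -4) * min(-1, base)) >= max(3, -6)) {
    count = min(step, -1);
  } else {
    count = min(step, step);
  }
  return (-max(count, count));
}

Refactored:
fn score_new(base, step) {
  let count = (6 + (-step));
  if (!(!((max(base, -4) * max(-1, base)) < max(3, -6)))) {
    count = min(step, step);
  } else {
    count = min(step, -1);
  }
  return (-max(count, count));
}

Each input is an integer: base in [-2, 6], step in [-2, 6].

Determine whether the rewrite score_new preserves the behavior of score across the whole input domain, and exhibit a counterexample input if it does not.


Evaluate both at base=-2, step=0.
score: count := 6 | ((max(base, -4) * min(-1, base)) >= max(3, -6)): true | count := -1 | result 1
score_new: count := 6 | (!(!((max(base, -4) * max(-1, base)) < max(3, -6)))): true | count := 0 | result 0
1 against 0: the behavior changed.
verdict: not equivalent; witness: base=-2, step=0


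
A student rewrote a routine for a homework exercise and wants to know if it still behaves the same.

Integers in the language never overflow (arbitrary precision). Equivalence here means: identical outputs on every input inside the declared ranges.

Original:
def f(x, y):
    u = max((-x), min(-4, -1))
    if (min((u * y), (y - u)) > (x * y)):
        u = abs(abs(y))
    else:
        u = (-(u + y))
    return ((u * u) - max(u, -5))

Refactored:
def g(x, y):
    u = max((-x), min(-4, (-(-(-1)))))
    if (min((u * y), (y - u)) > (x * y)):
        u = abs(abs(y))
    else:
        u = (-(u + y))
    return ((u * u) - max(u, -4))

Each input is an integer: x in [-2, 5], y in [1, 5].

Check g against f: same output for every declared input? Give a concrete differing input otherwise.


Evaluate both at x=0, y=5.
f: u = 0; (min((u * y), (y - u)) > (x * y)) -> false; u = -5; return 30
g: u = 0; (min((u * y), (y - u)) > (x * y)) -> false; u = -5; return 29
30 != 29, so the rewrite changes behavior.
verdict: not equivalent; witness: x=0, y=5


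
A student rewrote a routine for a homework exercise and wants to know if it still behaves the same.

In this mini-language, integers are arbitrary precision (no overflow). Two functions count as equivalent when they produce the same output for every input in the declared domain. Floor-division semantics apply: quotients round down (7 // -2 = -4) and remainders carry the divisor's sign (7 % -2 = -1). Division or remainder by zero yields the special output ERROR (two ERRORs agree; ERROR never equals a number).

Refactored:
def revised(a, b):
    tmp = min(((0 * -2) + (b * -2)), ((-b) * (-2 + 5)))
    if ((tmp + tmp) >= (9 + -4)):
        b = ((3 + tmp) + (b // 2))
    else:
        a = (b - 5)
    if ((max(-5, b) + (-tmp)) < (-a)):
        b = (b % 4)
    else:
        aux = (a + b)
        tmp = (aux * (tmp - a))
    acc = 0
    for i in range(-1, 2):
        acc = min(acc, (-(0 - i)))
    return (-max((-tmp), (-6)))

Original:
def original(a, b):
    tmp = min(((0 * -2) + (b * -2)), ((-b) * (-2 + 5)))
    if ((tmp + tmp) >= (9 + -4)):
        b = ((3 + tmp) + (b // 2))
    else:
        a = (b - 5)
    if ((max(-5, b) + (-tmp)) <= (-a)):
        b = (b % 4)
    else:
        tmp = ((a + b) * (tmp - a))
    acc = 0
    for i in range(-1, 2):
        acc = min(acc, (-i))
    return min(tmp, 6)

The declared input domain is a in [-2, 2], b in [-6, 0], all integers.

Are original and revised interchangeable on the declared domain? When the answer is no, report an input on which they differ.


There is a counterexample at a=-2, b=-2: 4 on one side, 6 on the other.
original: tmp := 4 | ((tmp + tmp) >= (9 + -4)): true | b := 6 | ((max(-5, b) + (-tmp)) <= (-a)): true | b := 2 | acc := 0 | iter i=-1: | acc := 0 | iter i=0: | acc := 0 | iter i=1: | acc := -1 | result 4
revised: tmp := 4 | ((tmp + tmp) >= (9 + -4)): true | b := 6 | ((max(-5, b) + (-tmp)) < (-a)): false | aux := 4 | tmp := 24 | acc := 0 | iter i=-1: | acc := -1 | iter i=0: | acc := -1 | iter i=1: | acc := -1 | result 6
verdict: not equivalent; witness: a=-2, b=-2
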